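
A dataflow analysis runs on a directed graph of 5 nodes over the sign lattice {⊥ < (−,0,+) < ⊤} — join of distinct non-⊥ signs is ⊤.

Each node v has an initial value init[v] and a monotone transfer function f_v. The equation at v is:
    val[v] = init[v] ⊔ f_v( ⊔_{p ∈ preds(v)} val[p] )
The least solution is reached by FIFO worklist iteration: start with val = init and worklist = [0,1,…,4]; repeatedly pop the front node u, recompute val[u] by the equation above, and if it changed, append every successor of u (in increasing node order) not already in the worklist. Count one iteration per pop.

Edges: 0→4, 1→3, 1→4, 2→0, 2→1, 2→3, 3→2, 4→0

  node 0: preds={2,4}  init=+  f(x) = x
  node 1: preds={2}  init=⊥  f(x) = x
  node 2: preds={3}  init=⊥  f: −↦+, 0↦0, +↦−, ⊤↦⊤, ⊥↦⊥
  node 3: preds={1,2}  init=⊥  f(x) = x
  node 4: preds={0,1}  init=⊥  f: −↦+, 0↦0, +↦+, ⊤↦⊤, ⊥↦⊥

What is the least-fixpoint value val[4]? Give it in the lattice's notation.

Worklist (6 pops):
  #1 pop 0: in=⊥ → + (no change)
  #2 pop 1: in=⊥ → ⊥ (no change)
  #3 pop 2: in=⊥ → ⊥ (no change)
  #4 pop 3: in=⊥ → ⊥ (no change)
  #5 pop 4: in=+ → + (was ⊥); enqueue [0]
  #6 pop 0: in=+ → + (no change)

Fixpoint:
  val[0] = +
  val[1] = ⊥
  val[2] = ⊥
  val[3] = ⊥
  val[4] = +

+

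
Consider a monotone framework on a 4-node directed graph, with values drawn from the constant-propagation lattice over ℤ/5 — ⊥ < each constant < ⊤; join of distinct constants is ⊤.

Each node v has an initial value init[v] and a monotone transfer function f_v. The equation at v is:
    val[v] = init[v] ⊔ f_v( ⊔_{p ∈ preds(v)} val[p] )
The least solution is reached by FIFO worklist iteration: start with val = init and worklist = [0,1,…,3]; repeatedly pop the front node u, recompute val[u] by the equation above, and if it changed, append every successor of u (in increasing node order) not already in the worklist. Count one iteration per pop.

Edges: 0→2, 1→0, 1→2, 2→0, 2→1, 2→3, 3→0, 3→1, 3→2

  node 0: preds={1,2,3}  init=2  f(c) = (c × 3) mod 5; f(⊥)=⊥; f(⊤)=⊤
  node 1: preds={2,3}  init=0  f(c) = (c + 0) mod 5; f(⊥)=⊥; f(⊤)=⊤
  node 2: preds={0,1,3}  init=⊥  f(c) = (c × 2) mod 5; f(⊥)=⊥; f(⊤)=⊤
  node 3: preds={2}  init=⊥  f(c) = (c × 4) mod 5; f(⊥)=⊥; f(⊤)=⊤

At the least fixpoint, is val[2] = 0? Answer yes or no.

no

Iteration log — 8 steps:
  step 1. node 0  ⊔preds=0  new=⊤  old=2  +wl: 
  step 2. node 1  ⊔preds=⊥  new=0  stable
  step 3. node 2  ⊔preds=⊤  new=⊤  old=⊥  +wl: 0,1
  step 4. node 3  ⊔preds=⊤  new=⊤  old=⊥  +wl: 2
  step 5. node 0  ⊔preds=⊤  new=⊤  stable
  step 6. node 1  ⊔preds=⊤  new=⊤  old=0  +wl: 0
  step 7. node 2  ⊔preds=⊤  new=⊤  stable
  step 8. node 0  ⊔preds=⊤  new=⊤  stable

Least fixpoint reached:
  node 0: ⊤
  node 1: ⊤
  node 2: ⊤
  node 3: ⊤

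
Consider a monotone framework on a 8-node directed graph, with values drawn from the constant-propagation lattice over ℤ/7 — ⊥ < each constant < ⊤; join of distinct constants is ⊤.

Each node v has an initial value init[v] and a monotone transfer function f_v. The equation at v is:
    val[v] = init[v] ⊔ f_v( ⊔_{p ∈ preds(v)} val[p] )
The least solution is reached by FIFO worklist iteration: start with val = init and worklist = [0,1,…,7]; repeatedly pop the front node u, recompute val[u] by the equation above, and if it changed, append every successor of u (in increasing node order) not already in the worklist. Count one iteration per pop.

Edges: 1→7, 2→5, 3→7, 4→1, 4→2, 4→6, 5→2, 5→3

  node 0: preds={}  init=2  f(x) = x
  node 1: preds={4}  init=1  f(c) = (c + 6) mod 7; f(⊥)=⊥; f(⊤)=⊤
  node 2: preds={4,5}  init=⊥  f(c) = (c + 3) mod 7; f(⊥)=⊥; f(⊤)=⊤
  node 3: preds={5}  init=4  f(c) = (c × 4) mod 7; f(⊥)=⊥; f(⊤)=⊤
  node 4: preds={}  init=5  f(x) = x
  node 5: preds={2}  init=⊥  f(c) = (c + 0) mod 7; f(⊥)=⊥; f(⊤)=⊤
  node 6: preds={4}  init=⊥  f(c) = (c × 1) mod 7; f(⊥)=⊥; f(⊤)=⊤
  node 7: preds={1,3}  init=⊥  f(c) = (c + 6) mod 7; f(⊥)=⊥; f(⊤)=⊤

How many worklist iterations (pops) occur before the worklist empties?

Trace (14 dequeues):
  [1] u=0 | in ⊥ | out 2 | ==
  [2] u=1 | in 5 | out ⊤ | prev 1 | push {}
  [3] u=2 | in 5 | out 1 | prev ⊥ | push {}
  [4] u=3 | in ⊥ | out 4 | ==
  [5] u=4 | in ⊥ | out 5 | ==
  [6] u=5 | in 1 | out 1 | prev ⊥ | push {2,3}
  [7] u=6 | in 5 | out 5 | prev ⊥ | push {}
  [8] u=7 | in ⊤ | out ⊤ | prev ⊥ | push {}
  [9] u=2 | in ⊤ | out ⊤ | prev 1 | push {5}
  [10] u=3 | in 1 | out 4 | ==
  [11] u=5 | in ⊤ | out ⊤ | prev 1 | push {2,3}
  [12] u=2 | in ⊤ | out ⊤ | ==
  [13] u=3 | in ⊤ | out ⊤ | prev 4 | push {7}
  [14] u=7 | in ⊤ | out ⊤ | ==

Converged values:
  [0] 2
  [1] ⊤
  [2] ⊤
  [3] ⊤
  [4] 5
  [5] ⊤
  [6] 5
  [7] ⊤

14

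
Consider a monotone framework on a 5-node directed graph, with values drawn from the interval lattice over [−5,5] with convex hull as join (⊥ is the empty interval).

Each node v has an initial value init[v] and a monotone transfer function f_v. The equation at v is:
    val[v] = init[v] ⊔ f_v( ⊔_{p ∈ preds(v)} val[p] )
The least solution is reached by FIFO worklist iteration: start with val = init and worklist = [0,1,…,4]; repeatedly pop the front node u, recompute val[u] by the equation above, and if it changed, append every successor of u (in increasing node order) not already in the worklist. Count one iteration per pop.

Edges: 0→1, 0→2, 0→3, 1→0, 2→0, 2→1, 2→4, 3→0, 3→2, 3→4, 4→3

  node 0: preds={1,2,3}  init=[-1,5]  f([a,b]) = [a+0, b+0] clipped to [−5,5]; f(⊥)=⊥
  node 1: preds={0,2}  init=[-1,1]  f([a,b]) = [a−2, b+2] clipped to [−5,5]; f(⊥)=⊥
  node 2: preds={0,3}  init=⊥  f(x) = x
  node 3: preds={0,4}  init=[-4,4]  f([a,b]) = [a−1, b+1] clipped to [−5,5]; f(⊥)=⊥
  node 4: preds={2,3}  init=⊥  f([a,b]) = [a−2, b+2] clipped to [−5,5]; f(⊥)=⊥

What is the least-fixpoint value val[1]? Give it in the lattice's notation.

[-5,5]

Iteration log — 12 steps:
  step 1. node 0  ⊔preds=[-4,4]  new=[-4,5]  old=[-1,5]  +wl: 
  step 2. node 1  ⊔preds=[-4,5]  new=[-5,5]  old=[-1,1]  +wl: 0
  step 3. node 2  ⊔preds=[-4,5]  new=[-4,5]  old=⊥  +wl: 1
  step 4. node 3  ⊔preds=[-4,5]  new=[-5,5]  old=[-4,4]  +wl: 2
  step 5. node 4  ⊔preds=[-5,5]  new=[-5,5]  old=⊥  +wl: 3
  step 6. node 0  ⊔preds=[-5,5]  new=[-5,5]  old=[-4,5]  +wl: 
  step 7. node 1  ⊔preds=[-5,5]  new=[-5,5]  stable
  step 8. node 2  ⊔preds=[-5,5]  new=[-5,5]  old=[-4,5]  +wl: 0,1,4
  step 9. node 3  ⊔preds=[-5,5]  new=[-5,5]  stable
  step 10. node 0  ⊔preds=[-5,5]  new=[-5,5]  stable
  step 11. node 1  ⊔preds=[-5,5]  new=[-5,5]  stable
  step 12. node 4  ⊔preds=[-5,5]  new=[-5,5]  stable

Least fixpoint reached:
  node 0: [-5,5]
  node 1: [-5,5]
  node 2: [-5,5]
  node 3: [-5,5]
  node 4: [-5,5]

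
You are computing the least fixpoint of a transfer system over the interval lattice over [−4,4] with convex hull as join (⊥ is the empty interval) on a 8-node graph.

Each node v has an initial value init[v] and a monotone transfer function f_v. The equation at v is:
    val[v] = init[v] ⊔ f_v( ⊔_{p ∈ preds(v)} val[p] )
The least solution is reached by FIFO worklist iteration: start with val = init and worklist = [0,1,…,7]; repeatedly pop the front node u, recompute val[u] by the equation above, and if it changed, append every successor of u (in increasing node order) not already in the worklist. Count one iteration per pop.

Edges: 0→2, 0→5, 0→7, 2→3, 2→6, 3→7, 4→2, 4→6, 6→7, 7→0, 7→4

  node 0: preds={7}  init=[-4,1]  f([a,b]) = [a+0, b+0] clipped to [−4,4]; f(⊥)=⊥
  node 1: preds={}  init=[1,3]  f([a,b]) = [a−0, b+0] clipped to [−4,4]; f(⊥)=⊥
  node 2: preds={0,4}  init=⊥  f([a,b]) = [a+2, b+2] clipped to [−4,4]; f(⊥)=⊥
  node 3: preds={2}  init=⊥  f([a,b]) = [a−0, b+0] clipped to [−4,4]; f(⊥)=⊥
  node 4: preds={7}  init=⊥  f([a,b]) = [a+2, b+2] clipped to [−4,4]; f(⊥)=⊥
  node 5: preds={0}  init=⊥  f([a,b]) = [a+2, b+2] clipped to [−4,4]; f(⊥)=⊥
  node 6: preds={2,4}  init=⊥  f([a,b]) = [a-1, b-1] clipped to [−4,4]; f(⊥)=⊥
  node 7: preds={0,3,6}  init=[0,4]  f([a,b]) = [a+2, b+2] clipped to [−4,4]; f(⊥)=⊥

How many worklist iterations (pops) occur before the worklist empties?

Iteration log — 13 steps:
  step 1. node 0  ⊔preds=[0,4]  new=[-4,4]  old=[-4,1]  +wl: 
  step 2. node 1  ⊔preds=⊥  new=[1,3]  stable
  step 3. node 2  ⊔preds=[-4,4]  new=[-2,4]  old=⊥  +wl: 
  step 4. node 3  ⊔preds=[-2,4]  new=[-2,4]  old=⊥  +wl: 
  step 5. node 4  ⊔preds=[0,4]  new=[2,4]  old=⊥  +wl: 2
  step 6. node 5  ⊔preds=[-4,4]  new=[-2,4]  old=⊥  +wl: 
  step 7. node 6  ⊔preds=[-2,4]  new=[-3,3]  old=⊥  +wl: 
  step 8. node 7  ⊔preds=[-4,4]  new=[-2,4]  old=[0,4]  +wl: 0,4
  step 9. node 2  ⊔preds=[-4,4]  new=[-2,4]  stable
  step 10. node 0  ⊔preds=[-2,4]  new=[-4,4]  stable
  step 11. node 4  ⊔preds=[-2,4]  new=[0,4]  old=[2,4]  +wl: 2,6
  step 12. node 2  ⊔preds=[-4,4]  new=[-2,4]  stable
  step 13. node 6  ⊔preds=[-2,4]  new=[-3,3]  stable

Least fixpoint reached:
  node 0: [-4,4]
  node 1: [1,3]
  node 2: [-2,4]
  node 3: [-2,4]
  node 4: [0,4]
  node 5: [-2,4]
  node 6: [-3,3]
  node 7: [-2,4]

13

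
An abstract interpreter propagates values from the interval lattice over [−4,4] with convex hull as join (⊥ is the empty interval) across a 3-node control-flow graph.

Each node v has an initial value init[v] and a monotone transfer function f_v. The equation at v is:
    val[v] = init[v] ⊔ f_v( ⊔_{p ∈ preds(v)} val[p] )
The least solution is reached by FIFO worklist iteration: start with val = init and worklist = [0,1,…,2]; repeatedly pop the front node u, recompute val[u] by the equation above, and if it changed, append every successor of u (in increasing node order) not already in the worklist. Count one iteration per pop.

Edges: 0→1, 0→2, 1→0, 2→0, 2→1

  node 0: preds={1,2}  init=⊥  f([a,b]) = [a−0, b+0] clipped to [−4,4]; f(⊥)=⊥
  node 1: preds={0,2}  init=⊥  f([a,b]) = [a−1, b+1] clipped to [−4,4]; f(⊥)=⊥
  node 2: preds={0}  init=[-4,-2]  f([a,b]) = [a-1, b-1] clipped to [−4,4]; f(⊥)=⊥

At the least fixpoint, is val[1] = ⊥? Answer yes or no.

no

Worklist (23 pops):
  #1 pop 0: in=[-4,-2] → [-4,-2] (was ⊥); enqueue []
  #2 pop 1: in=[-4,-2] → [-4,-1] (was ⊥); enqueue [0]
  #3 pop 2: in=[-4,-2] → [-4,-2] (no change)
  #4 pop 0: in=[-4,-1] → [-4,-1] (was [-4,-2]); enqueue [1,2]
  #5 pop 1: in=[-4,-1] → [-4,0] (was [-4,-1]); enqueue [0]
  #6 pop 2: in=[-4,-1] → [-4,-2] (no change)
  #7 pop 0: in=[-4,0] → [-4,0] (was [-4,-1]); enqueue [1,2]
  #8 pop 1: in=[-4,0] → [-4,1] (was [-4,0]); enqueue [0]
  #9 pop 2: in=[-4,0] → [-4,-1] (was [-4,-2]); enqueue [1]
  #10 pop 0: in=[-4,1] → [-4,1] (was [-4,0]); enqueue [2]
  #11 pop 1: in=[-4,1] → [-4,2] (was [-4,1]); enqueue [0]
  #12 pop 2: in=[-4,1] → [-4,0] (was [-4,-1]); enqueue [1]
  #13 pop 0: in=[-4,2] → [-4,2] (was [-4,1]); enqueue [2]
  #14 pop 1: in=[-4,2] → [-4,3] (was [-4,2]); enqueue [0]
  #15 pop 2: in=[-4,2] → [-4,1] (was [-4,0]); enqueue [1]
  #16 pop 0: in=[-4,3] → [-4,3] (was [-4,2]); enqueue [2]
  #17 pop 1: in=[-4,3] → [-4,4] (was [-4,3]); enqueue [0]
  #18 pop 2: in=[-4,3] → [-4,2] (was [-4,1]); enqueue [1]
  #19 pop 0: in=[-4,4] → [-4,4] (was [-4,3]); enqueue [2]
  #20 pop 1: in=[-4,4] → [-4,4] (no change)
  #21 pop 2: in=[-4,4] → [-4,3] (was [-4,2]); enqueue [0,1]
  #22 pop 0: in=[-4,4] → [-4,4] (no change)
  #23 pop 1: in=[-4,4] → [-4,4] (no change)

Fixpoint:
  val[0] = [-4,4]
  val[1] = [-4,4]
  val[2] = [-4,3]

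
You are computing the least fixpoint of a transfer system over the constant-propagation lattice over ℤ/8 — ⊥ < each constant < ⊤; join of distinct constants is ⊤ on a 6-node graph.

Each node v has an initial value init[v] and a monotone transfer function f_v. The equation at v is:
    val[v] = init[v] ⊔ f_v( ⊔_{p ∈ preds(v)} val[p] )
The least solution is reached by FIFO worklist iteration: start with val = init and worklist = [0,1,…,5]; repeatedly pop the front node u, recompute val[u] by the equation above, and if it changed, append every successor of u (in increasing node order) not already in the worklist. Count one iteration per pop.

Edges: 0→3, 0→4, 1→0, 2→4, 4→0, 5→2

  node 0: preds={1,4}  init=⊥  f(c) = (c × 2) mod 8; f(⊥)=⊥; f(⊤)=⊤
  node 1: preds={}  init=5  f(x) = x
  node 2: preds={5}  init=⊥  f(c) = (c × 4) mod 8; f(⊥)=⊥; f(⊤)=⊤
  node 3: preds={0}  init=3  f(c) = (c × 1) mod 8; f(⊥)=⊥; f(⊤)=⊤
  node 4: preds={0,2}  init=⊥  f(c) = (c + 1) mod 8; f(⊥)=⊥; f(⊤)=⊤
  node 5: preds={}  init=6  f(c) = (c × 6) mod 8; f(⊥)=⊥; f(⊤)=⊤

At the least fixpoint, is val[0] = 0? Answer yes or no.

no

Trace (9 dequeues):
  [1] u=0 | in 5 | out 2 | prev ⊥ | push {}
  [2] u=1 | in ⊥ | out 5 | ==
  [3] u=2 | in 6 | out 0 | prev ⊥ | push {}
  [4] u=3 | in 2 | out ⊤ | prev 3 | push {}
  [5] u=4 | in ⊤ | out ⊤ | prev ⊥ | push {0}
  [6] u=5 | in ⊥ | out 6 | ==
  [7] u=0 | in ⊤ | out ⊤ | prev 2 | push {3,4}
  [8] u=3 | in ⊤ | out ⊤ | ==
  [9] u=4 | in ⊤ | out ⊤ | ==

Converged values:
  [0] ⊤
  [1] 5
  [2] 0
  [3] ⊤
  [4] ⊤
  [5] 6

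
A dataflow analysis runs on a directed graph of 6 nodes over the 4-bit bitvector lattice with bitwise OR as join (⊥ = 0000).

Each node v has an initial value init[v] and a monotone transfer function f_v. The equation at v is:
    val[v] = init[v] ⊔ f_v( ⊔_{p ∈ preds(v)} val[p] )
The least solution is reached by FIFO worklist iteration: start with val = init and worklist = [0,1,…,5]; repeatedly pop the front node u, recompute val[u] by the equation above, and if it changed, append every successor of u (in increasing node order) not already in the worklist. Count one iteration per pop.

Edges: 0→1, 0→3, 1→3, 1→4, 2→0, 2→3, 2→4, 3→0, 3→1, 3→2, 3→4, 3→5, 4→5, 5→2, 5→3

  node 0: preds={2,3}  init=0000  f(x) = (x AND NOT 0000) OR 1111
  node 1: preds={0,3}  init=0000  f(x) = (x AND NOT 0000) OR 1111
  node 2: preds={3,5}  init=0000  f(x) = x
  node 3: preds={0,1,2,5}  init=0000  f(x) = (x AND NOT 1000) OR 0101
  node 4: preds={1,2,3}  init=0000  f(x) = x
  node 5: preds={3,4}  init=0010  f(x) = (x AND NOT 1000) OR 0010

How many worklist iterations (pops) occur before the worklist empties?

12

Trace (12 dequeues):
  [1] u=0 | in 0000 | out 1111 | prev 0000 | push {}
  [2] u=1 | in 1111 | out 1111 | prev 0000 | push {}
  [3] u=2 | in 0010 | out 0010 | prev 0000 | push {0}
  [4] u=3 | in 1111 | out 0111 | prev 0000 | push {1,2}
  [5] u=4 | in 1111 | out 1111 | prev 0000 | push {}
  [6] u=5 | in 1111 | out 0111 | prev 0010 | push {3}
  [7] u=0 | in 0111 | out 1111 | ==
  [8] u=1 | in 1111 | out 1111 | ==
  [9] u=2 | in 0111 | out 0111 | prev 0010 | push {0,4}
  [10] u=3 | in 1111 | out 0111 | ==
  [11] u=0 | in 0111 | out 1111 | ==
  [12] u=4 | in 1111 | out 1111 | ==

Converged values:
  [0] 1111
  [1] 1111
  [2] 0111
  [3] 0111
  [4] 1111
  [5] 0111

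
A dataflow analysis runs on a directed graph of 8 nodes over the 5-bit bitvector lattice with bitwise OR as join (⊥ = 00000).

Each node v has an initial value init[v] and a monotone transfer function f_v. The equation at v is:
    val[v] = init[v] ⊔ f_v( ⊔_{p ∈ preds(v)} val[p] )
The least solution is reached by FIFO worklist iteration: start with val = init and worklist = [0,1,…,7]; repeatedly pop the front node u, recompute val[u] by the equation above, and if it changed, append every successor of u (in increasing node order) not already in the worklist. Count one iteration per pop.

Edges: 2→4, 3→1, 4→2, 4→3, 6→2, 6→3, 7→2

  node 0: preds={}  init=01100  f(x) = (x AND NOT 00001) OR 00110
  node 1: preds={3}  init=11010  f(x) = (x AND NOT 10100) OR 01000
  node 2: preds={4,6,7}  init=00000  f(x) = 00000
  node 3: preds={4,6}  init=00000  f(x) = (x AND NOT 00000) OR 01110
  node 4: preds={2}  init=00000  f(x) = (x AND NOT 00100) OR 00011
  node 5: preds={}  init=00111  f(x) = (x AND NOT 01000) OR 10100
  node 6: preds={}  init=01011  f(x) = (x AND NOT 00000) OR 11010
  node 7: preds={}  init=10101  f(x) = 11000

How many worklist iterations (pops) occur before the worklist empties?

Iteration log — 12 steps:
  step 1. node 0  ⊔preds=00000  new=01110  old=01100  +wl: 
  step 2. node 1  ⊔preds=00000  new=11010  stable
  step 3. node 2  ⊔preds=11111  new=00000  stable
  step 4. node 3  ⊔preds=01011  new=01111  old=00000  +wl: 1
  step 5. node 4  ⊔preds=00000  new=00011  old=00000  +wl: 2,3
  step 6. node 5  ⊔preds=00000  new=10111  old=00111  +wl: 
  step 7. node 6  ⊔preds=00000  new=11011  old=01011  +wl: 
  step 8. node 7  ⊔preds=00000  new=11101  old=10101  +wl: 
  step 9. node 1  ⊔preds=01111  new=11011  old=11010  +wl: 
  step 10. node 2  ⊔preds=11111  new=00000  stable
  step 11. node 3  ⊔preds=11011  new=11111  old=01111  +wl: 1
  step 12. node 1  ⊔preds=11111  new=11011  stable

Least fixpoint reached:
  node 0: 01110
  node 1: 11011
  node 2: 00000
  node 3: 11111
  node 4: 00011
  node 5: 10111
  node 6: 11011
  node 7: 11101

12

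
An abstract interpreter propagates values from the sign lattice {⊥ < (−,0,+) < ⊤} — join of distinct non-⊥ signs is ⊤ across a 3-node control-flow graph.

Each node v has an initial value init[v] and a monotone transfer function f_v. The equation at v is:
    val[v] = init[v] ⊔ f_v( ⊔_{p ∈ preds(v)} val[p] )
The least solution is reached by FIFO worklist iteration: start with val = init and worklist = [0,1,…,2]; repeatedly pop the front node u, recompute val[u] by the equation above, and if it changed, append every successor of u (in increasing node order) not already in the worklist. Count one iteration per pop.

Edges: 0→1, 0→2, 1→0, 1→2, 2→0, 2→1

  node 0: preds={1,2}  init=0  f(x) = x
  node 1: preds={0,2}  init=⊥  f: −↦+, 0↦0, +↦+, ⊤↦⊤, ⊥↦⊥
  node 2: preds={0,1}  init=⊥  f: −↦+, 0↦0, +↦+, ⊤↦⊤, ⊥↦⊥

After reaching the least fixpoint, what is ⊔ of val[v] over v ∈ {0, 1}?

0

Trace (5 dequeues):
  [1] u=0 | in ⊥ | out 0 | ==
  [2] u=1 | in 0 | out 0 | prev ⊥ | push {0}
  [3] u=2 | in 0 | out 0 | prev ⊥ | push {1}
  [4] u=0 | in 0 | out 0 | ==
  [5] u=1 | in 0 | out 0 | ==

Converged values:
  [0] 0
  [1] 0
  [2] 0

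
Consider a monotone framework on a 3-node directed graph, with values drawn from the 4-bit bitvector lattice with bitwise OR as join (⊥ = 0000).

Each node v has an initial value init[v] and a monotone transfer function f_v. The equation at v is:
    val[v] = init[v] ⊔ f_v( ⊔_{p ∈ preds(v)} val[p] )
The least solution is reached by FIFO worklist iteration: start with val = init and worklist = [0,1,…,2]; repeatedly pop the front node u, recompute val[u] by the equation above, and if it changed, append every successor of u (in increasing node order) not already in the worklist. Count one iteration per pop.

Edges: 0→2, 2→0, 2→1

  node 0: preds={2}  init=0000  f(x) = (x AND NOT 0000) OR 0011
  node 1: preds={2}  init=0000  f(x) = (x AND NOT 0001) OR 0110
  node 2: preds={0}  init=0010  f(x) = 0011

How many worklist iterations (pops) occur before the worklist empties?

Trace (5 dequeues):
  [1] u=0 | in 0010 | out 0011 | prev 0000 | push {}
  [2] u=1 | in 0010 | out 0110 | prev 0000 | push {}
  [3] u=2 | in 0011 | out 0011 | prev 0010 | push {0,1}
  [4] u=0 | in 0011 | out 0011 | ==
  [5] u=1 | in 0011 | out 0110 | ==

Converged values:
  [0] 0011
  [1] 0110
  [2] 0011

5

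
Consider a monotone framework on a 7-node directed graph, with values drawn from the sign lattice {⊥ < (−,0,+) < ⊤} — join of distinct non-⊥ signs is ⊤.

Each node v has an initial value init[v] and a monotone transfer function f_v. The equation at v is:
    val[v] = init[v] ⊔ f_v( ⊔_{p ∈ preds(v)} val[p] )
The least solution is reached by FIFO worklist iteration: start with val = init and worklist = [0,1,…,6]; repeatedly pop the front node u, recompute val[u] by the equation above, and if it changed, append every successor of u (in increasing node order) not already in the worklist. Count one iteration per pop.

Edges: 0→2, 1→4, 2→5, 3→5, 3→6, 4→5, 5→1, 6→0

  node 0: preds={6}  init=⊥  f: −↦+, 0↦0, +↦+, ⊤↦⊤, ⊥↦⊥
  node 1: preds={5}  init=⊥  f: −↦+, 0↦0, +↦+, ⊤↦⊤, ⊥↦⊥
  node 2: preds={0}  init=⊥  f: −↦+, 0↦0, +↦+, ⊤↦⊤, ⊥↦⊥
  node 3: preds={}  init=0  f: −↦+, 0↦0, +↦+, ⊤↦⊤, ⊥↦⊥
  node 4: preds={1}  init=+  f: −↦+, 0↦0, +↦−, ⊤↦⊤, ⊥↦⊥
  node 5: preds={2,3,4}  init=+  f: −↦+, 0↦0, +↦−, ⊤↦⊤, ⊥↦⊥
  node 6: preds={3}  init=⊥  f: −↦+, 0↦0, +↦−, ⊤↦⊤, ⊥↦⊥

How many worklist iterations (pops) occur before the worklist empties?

12

Iteration log — 12 steps:
  step 1. node 0  ⊔preds=⊥  new=⊥  stable
  step 2. node 1  ⊔preds=+  new=+  old=⊥  +wl: 
  step 3. node 2  ⊔preds=⊥  new=⊥  stable
  step 4. node 3  ⊔preds=⊥  new=0  stable
  step 5. node 4  ⊔preds=+  new=⊤  old=+  +wl: 
  step 6. node 5  ⊔preds=⊤  new=⊤  old=+  +wl: 1
  step 7. node 6  ⊔preds=0  new=0  old=⊥  +wl: 0
  step 8. node 1  ⊔preds=⊤  new=⊤  old=+  +wl: 4
  step 9. node 0  ⊔preds=0  new=0  old=⊥  +wl: 2
  step 10. node 4  ⊔preds=⊤  new=⊤  stable
  step 11. node 2  ⊔preds=0  new=0  old=⊥  +wl: 5
  step 12. node 5  ⊔preds=⊤  new=⊤  stable

Least fixpoint reached:
  node 0: 0
  node 1: ⊤
  node 2: 0
  node 3: 0
  node 4: ⊤
  node 5: ⊤
  node 6: 0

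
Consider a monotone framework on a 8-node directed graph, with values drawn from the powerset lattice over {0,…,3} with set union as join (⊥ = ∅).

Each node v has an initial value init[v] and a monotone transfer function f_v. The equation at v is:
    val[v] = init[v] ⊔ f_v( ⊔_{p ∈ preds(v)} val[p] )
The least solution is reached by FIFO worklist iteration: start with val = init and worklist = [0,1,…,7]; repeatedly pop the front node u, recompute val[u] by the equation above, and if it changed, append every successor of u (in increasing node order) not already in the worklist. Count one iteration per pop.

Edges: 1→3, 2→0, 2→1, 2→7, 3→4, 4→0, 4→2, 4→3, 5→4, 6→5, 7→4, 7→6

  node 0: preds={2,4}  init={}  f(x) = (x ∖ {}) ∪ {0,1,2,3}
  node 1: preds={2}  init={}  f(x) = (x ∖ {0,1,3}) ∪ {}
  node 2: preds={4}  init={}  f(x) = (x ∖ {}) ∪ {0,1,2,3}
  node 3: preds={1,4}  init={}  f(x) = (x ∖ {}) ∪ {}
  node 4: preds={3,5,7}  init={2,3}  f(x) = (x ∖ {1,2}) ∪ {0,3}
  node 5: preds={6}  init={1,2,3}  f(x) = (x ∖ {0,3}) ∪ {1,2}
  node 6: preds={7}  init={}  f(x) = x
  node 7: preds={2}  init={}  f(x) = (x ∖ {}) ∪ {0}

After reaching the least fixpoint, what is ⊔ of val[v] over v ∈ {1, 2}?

{0,1,2,3}

Iteration log — 15 steps:
  step 1. node 0  ⊔preds={2,3}  new={0,1,2,3}  old={}  +wl: 
  step 2. node 1  ⊔preds={}  new={}  stable
  step 3. node 2  ⊔preds={2,3}  new={0,1,2,3}  old={}  +wl: 0,1
  step 4. node 3  ⊔preds={2,3}  new={2,3}  old={}  +wl: 
  step 5. node 4  ⊔preds={1,2,3}  new={0,2,3}  old={2,3}  +wl: 2,3
  step 6. node 5  ⊔preds={}  new={1,2,3}  stable
  step 7. node 6  ⊔preds={}  new={}  stable
  step 8. node 7  ⊔preds={0,1,2,3}  new={0,1,2,3}  old={}  +wl: 4,6
  step 9. node 0  ⊔preds={0,1,2,3}  new={0,1,2,3}  stable
  step 10. node 1  ⊔preds={0,1,2,3}  new={2}  old={}  +wl: 
  step 11. node 2  ⊔preds={0,2,3}  new={0,1,2,3}  stable
  step 12. node 3  ⊔preds={0,2,3}  new={0,2,3}  old={2,3}  +wl: 
  step 13. node 4  ⊔preds={0,1,2,3}  new={0,2,3}  stable
  step 14. node 6  ⊔preds={0,1,2,3}  new={0,1,2,3}  old={}  +wl: 5
  step 15. node 5  ⊔preds={0,1,2,3}  new={1,2,3}  stable

Least fixpoint reached:
  node 0: {0,1,2,3}
  node 1: {2}
  node 2: {0,1,2,3}
  node 3: {0,2,3}
  node 4: {0,2,3}
  node 5: {1,2,3}
  node 6: {0,1,2,3}
  node 7: {0,1,2,3}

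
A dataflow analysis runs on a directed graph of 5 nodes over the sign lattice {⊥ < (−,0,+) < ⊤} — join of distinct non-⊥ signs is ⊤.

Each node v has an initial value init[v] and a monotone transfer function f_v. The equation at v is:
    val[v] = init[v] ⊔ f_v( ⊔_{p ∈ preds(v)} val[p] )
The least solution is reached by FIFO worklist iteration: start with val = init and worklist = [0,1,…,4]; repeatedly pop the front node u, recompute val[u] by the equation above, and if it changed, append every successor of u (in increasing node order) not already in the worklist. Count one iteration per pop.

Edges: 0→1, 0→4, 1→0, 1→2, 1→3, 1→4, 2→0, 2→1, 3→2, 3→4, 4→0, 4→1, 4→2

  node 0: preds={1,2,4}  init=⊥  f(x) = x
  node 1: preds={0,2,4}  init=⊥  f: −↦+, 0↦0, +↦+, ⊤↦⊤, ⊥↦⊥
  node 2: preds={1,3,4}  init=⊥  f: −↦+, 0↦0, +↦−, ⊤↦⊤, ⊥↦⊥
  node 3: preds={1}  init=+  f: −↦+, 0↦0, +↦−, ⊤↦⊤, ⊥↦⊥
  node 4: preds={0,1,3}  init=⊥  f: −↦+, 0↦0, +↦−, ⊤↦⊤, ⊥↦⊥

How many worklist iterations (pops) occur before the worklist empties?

Trace (16 dequeues):
  [1] u=0 | in ⊥ | out ⊥ | ==
  [2] u=1 | in ⊥ | out ⊥ | ==
  [3] u=2 | in + | out − | prev ⊥ | push {0,1}
  [4] u=3 | in ⊥ | out + | ==
  [5] u=4 | in + | out − | prev ⊥ | push {2}
  [6] u=0 | in − | out − | prev ⊥ | push {4}
  [7] u=1 | in − | out + | prev ⊥ | push {0,3}
  [8] u=2 | in ⊤ | out ⊤ | prev − | push {1}
  [9] u=4 | in ⊤ | out ⊤ | prev − | push {2}
  [10] u=0 | in ⊤ | out ⊤ | prev − | push {4}
  [11] u=3 | in + | out ⊤ | prev + | push {}
  [12] u=1 | in ⊤ | out ⊤ | prev + | push {0,3}
  [13] u=2 | in ⊤ | out ⊤ | ==
  [14] u=4 | in ⊤ | out ⊤ | ==
  [15] u=0 | in ⊤ | out ⊤ | ==
  [16] u=3 | in ⊤ | out ⊤ | ==

Converged values:
  [0] ⊤
  [1] ⊤
  [2] ⊤
  [3] ⊤
  [4] ⊤

16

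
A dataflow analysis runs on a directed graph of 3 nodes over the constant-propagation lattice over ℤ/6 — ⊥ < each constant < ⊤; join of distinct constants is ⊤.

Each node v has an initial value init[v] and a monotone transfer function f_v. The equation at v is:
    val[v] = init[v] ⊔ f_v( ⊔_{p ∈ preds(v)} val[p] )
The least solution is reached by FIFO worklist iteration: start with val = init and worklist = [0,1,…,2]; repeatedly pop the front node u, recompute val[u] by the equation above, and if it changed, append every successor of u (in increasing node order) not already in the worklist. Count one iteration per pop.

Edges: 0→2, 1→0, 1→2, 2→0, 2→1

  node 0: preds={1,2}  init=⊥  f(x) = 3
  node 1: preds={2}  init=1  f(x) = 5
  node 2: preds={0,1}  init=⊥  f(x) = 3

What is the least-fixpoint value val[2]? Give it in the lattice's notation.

3

Iteration log — 5 steps:
  step 1. node 0  ⊔preds=1  new=3  old=⊥  +wl: 
  step 2. node 1  ⊔preds=⊥  new=⊤  old=1  +wl: 0
  step 3. node 2  ⊔preds=⊤  new=3  old=⊥  +wl: 1
  step 4. node 0  ⊔preds=⊤  new=3  stable
  step 5. node 1  ⊔preds=3  new=⊤  stable

Least fixpoint reached:
  node 0: 3
  node 1: ⊤
  node 2: 3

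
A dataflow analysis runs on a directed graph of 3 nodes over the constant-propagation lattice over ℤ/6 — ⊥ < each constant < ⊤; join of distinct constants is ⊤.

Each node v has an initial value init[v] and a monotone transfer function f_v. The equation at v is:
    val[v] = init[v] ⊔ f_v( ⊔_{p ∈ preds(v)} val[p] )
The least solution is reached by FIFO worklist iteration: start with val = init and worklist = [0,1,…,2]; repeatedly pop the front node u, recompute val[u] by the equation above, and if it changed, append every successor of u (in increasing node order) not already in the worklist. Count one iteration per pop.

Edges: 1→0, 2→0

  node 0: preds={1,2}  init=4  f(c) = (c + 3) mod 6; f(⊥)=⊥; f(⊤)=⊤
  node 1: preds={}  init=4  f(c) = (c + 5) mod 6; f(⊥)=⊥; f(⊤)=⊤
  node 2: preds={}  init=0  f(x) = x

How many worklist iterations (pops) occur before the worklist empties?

Worklist (3 pops):
  #1 pop 0: in=⊤ → ⊤ (was 4); enqueue []
  #2 pop 1: in=⊥ → 4 (no change)
  #3 pop 2: in=⊥ → 0 (no change)

Fixpoint:
  val[0] = ⊤
  val[1] = 4
  val[2] = 0

3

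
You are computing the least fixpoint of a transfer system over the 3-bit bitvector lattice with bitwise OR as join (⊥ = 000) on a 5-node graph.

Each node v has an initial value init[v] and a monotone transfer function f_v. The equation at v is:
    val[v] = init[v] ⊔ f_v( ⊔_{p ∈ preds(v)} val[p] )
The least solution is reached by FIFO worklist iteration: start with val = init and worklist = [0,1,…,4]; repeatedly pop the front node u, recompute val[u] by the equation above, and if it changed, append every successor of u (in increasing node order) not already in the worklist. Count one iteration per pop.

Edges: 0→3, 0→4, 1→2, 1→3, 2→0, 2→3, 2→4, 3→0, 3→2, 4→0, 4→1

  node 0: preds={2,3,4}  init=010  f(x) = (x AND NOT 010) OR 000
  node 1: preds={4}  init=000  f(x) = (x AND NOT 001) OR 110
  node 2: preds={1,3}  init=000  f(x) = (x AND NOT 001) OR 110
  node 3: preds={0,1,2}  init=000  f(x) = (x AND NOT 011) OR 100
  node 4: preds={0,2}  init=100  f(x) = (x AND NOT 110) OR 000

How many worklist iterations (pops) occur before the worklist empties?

Trace (7 dequeues):
  [1] u=0 | in 100 | out 110 | prev 010 | push {}
  [2] u=1 | in 100 | out 110 | prev 000 | push {}
  [3] u=2 | in 110 | out 110 | prev 000 | push {0}
  [4] u=3 | in 110 | out 100 | prev 000 | push {2}
  [5] u=4 | in 110 | out 100 | ==
  [6] u=0 | in 110 | out 110 | ==
  [7] u=2 | in 110 | out 110 | ==

Converged values:
  [0] 110
  [1] 110
  [2] 110
  [3] 100
  [4] 100

7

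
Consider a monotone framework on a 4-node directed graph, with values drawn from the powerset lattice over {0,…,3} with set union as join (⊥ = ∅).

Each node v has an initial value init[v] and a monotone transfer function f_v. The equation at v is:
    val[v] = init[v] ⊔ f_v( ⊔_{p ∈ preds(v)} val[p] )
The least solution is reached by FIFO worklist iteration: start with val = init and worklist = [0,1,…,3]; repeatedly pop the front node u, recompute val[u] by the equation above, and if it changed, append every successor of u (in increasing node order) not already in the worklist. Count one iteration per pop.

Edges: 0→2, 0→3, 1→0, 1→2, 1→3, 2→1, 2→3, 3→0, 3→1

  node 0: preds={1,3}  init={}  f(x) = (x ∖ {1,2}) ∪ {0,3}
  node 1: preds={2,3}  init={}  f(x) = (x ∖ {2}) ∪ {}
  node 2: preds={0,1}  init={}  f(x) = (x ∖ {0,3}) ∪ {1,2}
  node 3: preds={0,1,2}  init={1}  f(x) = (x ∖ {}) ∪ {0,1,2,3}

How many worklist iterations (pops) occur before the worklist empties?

Trace (9 dequeues):
  [1] u=0 | in {1} | out {0,3} | prev {} | push {}
  [2] u=1 | in {1} | out {1} | prev {} | push {0}
  [3] u=2 | in {0,1,3} | out {1,2} | prev {} | push {1}
  [4] u=3 | in {0,1,2,3} | out {0,1,2,3} | prev {1} | push {}
  [5] u=0 | in {0,1,2,3} | out {0,3} | ==
  [6] u=1 | in {0,1,2,3} | out {0,1,3} | prev {1} | push {0,2,3}
  [7] u=0 | in {0,1,2,3} | out {0,3} | ==
  [8] u=2 | in {0,1,3} | out {1,2} | ==
  [9] u=3 | in {0,1,2,3} | out {0,1,2,3} | ==

Converged values:
  [0] {0,3}
  [1] {0,1,3}
  [2] {1,2}
  [3] {0,1,2,3}

9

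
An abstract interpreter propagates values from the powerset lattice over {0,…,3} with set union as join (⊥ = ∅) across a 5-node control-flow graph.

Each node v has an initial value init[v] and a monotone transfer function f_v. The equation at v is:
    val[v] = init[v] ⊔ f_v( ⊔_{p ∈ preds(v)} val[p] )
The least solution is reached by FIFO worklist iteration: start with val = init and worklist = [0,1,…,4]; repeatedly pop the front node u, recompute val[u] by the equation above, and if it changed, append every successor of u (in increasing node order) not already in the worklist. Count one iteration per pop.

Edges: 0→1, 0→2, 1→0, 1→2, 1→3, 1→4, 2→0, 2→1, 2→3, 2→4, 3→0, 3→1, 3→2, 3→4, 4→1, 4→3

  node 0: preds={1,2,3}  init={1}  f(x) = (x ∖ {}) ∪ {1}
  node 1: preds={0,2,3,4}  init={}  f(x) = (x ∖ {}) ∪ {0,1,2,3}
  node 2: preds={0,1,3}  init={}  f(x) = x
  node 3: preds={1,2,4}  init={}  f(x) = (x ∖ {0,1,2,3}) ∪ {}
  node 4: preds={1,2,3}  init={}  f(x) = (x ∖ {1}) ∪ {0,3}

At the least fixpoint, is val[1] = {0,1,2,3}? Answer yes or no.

yes

Iteration log — 9 steps:
  step 1. node 0  ⊔preds={}  new={1}  stable
  step 2. node 1  ⊔preds={1}  new={0,1,2,3}  old={}  +wl: 0
  step 3. node 2  ⊔preds={0,1,2,3}  new={0,1,2,3}  old={}  +wl: 1
  step 4. node 3  ⊔preds={0,1,2,3}  new={}  stable
  step 5. node 4  ⊔preds={0,1,2,3}  new={0,2,3}  old={}  +wl: 3
  step 6. node 0  ⊔preds={0,1,2,3}  new={0,1,2,3}  old={1}  +wl: 2
  step 7. node 1  ⊔preds={0,1,2,3}  new={0,1,2,3}  stable
  step 8. node 3  ⊔preds={0,1,2,3}  new={}  stable
  step 9. node 2  ⊔preds={0,1,2,3}  new={0,1,2,3}  stable

Least fixpoint reached:
  node 0: {0,1,2,3}
  node 1: {0,1,2,3}
  node 2: {0,1,2,3}
  node 3: {}
  node 4: {0,2,3}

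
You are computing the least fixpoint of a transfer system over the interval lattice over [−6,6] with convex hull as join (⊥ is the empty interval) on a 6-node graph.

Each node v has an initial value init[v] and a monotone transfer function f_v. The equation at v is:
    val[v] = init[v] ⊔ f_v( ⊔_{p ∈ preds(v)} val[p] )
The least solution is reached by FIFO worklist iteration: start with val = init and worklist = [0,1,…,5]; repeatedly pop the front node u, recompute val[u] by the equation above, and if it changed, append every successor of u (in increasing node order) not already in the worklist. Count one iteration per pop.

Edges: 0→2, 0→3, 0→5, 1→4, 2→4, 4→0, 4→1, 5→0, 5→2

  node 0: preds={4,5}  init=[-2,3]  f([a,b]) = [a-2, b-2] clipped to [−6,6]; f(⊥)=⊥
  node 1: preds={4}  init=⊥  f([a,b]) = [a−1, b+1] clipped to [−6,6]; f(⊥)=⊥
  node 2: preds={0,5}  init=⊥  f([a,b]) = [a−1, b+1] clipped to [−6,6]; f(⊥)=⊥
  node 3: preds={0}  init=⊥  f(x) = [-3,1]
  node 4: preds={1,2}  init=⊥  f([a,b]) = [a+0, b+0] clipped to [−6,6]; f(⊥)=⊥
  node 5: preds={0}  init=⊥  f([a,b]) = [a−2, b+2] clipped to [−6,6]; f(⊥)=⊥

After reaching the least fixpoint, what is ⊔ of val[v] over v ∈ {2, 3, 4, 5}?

Iteration log — 20 steps:
  step 1. node 0  ⊔preds=⊥  new=[-2,3]  stable
  step 2. node 1  ⊔preds=⊥  new=⊥  stable
  step 3. node 2  ⊔preds=[-2,3]  new=[-3,4]  old=⊥  +wl: 
  step 4. node 3  ⊔preds=[-2,3]  new=[-3,1]  old=⊥  +wl: 
  step 5. node 4  ⊔preds=[-3,4]  new=[-3,4]  old=⊥  +wl: 0,1
  step 6. node 5  ⊔preds=[-2,3]  new=[-4,5]  old=⊥  +wl: 2
  step 7. node 0  ⊔preds=[-4,5]  new=[-6,3]  old=[-2,3]  +wl: 3,5
  step 8. node 1  ⊔preds=[-3,4]  new=[-4,5]  old=⊥  +wl: 4
  step 9. node 2  ⊔preds=[-6,5]  new=[-6,6]  old=[-3,4]  +wl: 
  step 10. node 3  ⊔preds=[-6,3]  new=[-3,1]  stable
  step 11. node 5  ⊔preds=[-6,3]  new=[-6,5]  old=[-4,5]  +wl: 0,2
  step 12. node 4  ⊔preds=[-6,6]  new=[-6,6]  old=[-3,4]  +wl: 1
  step 13. node 0  ⊔preds=[-6,6]  new=[-6,4]  old=[-6,3]  +wl: 3,5
  step 14. node 2  ⊔preds=[-6,5]  new=[-6,6]  stable
  step 15. node 1  ⊔preds=[-6,6]  new=[-6,6]  old=[-4,5]  +wl: 4
  step 16. node 3  ⊔preds=[-6,4]  new=[-3,1]  stable
  step 17. node 5  ⊔preds=[-6,4]  new=[-6,6]  old=[-6,5]  +wl: 0,2
  step 18. node 4  ⊔preds=[-6,6]  new=[-6,6]  stable
  step 19. node 0  ⊔preds=[-6,6]  new=[-6,4]  stable
  step 20. node 2  ⊔preds=[-6,6]  new=[-6,6]  stable

Least fixpoint reached:
  node 0: [-6,4]
  node 1: [-6,6]
  node 2: [-6,6]
  node 3: [-3,1]
  node 4: [-6,6]
  node 5: [-6,6]

[-6,6]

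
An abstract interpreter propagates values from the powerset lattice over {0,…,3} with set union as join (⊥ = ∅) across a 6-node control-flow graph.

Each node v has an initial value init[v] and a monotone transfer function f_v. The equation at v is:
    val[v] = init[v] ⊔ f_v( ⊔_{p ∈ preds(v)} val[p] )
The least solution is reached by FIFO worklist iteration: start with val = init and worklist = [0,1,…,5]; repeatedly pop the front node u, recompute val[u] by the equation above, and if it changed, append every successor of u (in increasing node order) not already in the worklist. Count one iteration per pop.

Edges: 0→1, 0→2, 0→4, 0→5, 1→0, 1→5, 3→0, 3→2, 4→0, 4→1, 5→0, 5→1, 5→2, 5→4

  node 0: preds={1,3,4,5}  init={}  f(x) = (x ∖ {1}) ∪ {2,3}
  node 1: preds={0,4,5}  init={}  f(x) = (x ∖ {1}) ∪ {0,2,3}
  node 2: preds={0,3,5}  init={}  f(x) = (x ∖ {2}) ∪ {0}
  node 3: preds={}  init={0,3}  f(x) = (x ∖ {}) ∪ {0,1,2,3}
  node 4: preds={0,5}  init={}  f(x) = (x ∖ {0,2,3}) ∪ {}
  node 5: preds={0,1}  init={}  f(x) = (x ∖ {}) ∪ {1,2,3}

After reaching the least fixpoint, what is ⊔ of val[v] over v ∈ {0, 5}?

{0,1,2,3}

Worklist (12 pops):
  #1 pop 0: in={0,3} → {0,2,3} (was {}); enqueue []
  #2 pop 1: in={0,2,3} → {0,2,3} (was {}); enqueue [0]
  #3 pop 2: in={0,2,3} → {0,3} (was {}); enqueue []
  #4 pop 3: in={} → {0,1,2,3} (was {0,3}); enqueue [2]
  #5 pop 4: in={0,2,3} → {} (no change)
  #6 pop 5: in={0,2,3} → {0,1,2,3} (was {}); enqueue [1,4]
  #7 pop 0: in={0,1,2,3} → {0,2,3} (no change)
  #8 pop 2: in={0,1,2,3} → {0,1,3} (was {0,3}); enqueue []
  #9 pop 1: in={0,1,2,3} → {0,2,3} (no change)
  #10 pop 4: in={0,1,2,3} → {1} (was {}); enqueue [0,1]
  #11 pop 0: in={0,1,2,3} → {0,2,3} (no change)
  #12 pop 1: in={0,1,2,3} → {0,2,3} (no change)

Fixpoint:
  val[0] = {0,2,3}
  val[1] = {0,2,3}
  val[2] = {0,1,3}
  val[3] = {0,1,2,3}
  val[4] = {1}
  val[5] = {0,1,2,3}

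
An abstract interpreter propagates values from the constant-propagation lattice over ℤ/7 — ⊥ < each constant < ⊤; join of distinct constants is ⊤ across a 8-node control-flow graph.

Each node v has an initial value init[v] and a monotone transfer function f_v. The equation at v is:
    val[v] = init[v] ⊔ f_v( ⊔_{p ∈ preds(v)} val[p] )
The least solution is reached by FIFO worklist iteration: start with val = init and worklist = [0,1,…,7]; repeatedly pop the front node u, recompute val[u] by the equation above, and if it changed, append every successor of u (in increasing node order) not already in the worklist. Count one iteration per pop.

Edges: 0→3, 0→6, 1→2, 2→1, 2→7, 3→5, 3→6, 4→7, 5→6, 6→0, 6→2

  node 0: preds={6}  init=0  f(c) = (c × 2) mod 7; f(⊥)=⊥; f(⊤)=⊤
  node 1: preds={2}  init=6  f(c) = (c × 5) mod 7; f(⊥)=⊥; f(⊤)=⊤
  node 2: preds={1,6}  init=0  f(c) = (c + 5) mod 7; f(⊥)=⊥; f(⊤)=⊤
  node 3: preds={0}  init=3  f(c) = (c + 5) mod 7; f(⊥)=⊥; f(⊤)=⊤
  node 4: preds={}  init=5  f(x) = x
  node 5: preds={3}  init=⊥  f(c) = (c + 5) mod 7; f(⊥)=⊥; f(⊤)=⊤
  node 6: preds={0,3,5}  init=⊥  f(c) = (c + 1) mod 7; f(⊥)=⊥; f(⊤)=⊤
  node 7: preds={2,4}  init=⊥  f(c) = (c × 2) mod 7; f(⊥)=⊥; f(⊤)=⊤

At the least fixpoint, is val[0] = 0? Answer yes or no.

no

Worklist (13 pops):
  #1 pop 0: in=⊥ → 0 (no change)
  #2 pop 1: in=0 → ⊤ (was 6); enqueue []
  #3 pop 2: in=⊤ → ⊤ (was 0); enqueue [1]
  #4 pop 3: in=0 → ⊤ (was 3); enqueue []
  #5 pop 4: in=⊥ → 5 (no change)
  #6 pop 5: in=⊤ → ⊤ (was ⊥); enqueue []
  #7 pop 6: in=⊤ → ⊤ (was ⊥); enqueue [0,2]
  #8 pop 7: in=⊤ → ⊤ (was ⊥); enqueue []
  #9 pop 1: in=⊤ → ⊤ (no change)
  #10 pop 0: in=⊤ → ⊤ (was 0); enqueue [3,6]
  #11 pop 2: in=⊤ → ⊤ (no change)
  #12 pop 3: in=⊤ → ⊤ (no change)
  #13 pop 6: in=⊤ → ⊤ (no change)

Fixpoint:
  val[0] = ⊤
  val[1] = ⊤
  val[2] = ⊤
  val[3] = ⊤
  val[4] = 5
  val[5] = ⊤
  val[6] = ⊤
  val[7] = ⊤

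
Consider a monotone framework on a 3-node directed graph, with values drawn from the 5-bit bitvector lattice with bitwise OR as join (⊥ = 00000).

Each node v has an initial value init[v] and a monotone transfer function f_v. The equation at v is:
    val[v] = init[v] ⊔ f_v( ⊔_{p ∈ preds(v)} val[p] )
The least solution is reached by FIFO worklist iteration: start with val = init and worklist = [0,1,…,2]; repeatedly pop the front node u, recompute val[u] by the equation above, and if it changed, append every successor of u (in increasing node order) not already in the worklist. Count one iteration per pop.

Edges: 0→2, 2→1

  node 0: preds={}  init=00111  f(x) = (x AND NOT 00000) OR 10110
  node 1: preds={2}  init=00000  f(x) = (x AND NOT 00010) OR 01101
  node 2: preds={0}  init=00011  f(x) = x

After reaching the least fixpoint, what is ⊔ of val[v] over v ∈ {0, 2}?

Iteration log — 4 steps:
  step 1. node 0  ⊔preds=00000  new=10111  old=00111  +wl: 
  step 2. node 1  ⊔preds=00011  new=01101  old=00000  +wl: 
  step 3. node 2  ⊔preds=10111  new=10111  old=00011  +wl: 1
  step 4. node 1  ⊔preds=10111  new=11101  old=01101  +wl: 

Least fixpoint reached:
  node 0: 10111
  node 1: 11101
  node 2: 10111

10111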